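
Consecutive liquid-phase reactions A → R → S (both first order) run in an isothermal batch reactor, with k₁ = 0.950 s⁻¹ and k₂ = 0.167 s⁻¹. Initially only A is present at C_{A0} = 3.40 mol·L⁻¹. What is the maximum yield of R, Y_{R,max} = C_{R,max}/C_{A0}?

At the optimum, C_{R,max}/C_{A0} = (k₁/k₂)^[k₂/(k₂−k₁)].
= (0.950/0.167)^(0.167/(0.167−0.950)) = (5.689)^(-0.2133) = 0.6902.

0.690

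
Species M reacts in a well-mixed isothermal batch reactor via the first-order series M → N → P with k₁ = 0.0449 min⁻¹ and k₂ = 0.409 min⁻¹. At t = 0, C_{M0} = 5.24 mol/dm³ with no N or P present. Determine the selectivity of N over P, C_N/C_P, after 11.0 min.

Solving the coupled first-order balances gives C_N(t) = [k₁/(k₂−k₁)]·C_{M0}·(e^(−k₁t) − e^(−k₂t)).
e^(−k₁t) = e^(−0.0449×11.0) = e^(−0.4939) = 0.6102; e^(−k₂t) = e^(−4.499) = 0.01112.
C_N = 0.0449×5.24/(0.409−0.0449) × (0.6102−0.01112) = 0.6462×0.5991 = 0.3871 mol/dm³.
C_M = C_{M0}e^(−k₁t) = 3.198 mol/dm³, so C_P = C_{M0}−C_M−C_N = 1.655 mol/dm³; C_N/C_P = 0.234.

0.234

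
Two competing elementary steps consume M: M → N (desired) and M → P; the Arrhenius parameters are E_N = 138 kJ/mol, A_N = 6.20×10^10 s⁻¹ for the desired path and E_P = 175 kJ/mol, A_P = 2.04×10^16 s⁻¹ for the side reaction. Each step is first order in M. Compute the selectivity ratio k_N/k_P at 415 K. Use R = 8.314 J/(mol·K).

Since both paths have the same order in M, the concentration cancels and S_{N/P} = k_N/k_P = (A_N/A_P)·exp[(E_P−E_N)/(RT)].
(E_P−E_N)/(RT) = (175−138)×10³/(8.314×415) = 37000/3450 = 10.72.
k_N/k_P = (6.20×10^10/2.04×10^16)·exp(10.72) = 3.039×10^-6 × 45418 = 0.138.
Since E_N < E_P, lowering the temperature improves selectivity toward N.

0.138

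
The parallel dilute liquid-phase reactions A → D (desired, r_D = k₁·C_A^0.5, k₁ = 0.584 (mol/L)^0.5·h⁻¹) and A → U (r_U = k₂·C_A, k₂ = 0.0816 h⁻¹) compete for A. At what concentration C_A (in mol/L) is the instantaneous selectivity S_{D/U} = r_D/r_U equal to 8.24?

S_{D/U} = (k₁/k₂)·C_A^-0.5 ⇒ C_A = (S·k₂/k₁)^(-2).
= (8.24×0.0816/0.584)^(-2) = (1.151)^(-2) = 0.754 mol/L.

0.754 mol/L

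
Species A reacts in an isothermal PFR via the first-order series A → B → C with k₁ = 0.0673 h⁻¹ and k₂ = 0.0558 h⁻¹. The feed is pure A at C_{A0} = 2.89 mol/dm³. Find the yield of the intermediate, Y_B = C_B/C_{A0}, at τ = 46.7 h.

Solving the coupled first-order balances gives C_B(τ) = [k₁/(k₂−k₁)]·C_{A0}·(e^(−k₁τ) − e^(−k₂τ)).
e^(−k₁τ) = e^(−0.0673×46.7) = e^(−3.143) = 0.04316; e^(−k₂τ) = e^(−2.606) = 0.07384.
C_B = 0.0673×2.89/(0.0558−0.0673) × (0.04316−0.07384) = (-16.91)×(-0.03068) = 0.5189 mol/dm³.
Y_B = C_B/C_{A0} = 0.5189/2.89 = 0.180.

0.180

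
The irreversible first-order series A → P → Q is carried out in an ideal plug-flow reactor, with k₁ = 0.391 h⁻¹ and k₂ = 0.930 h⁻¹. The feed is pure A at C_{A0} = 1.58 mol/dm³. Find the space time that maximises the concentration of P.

1.61 h

Setting dC_P/dτ = 0 gives τ_opt = ln(k₂/k₁)/(k₂−k₁).
= ln(0.930/0.391)/(0.930−0.391) = ln(2.379)/0.5390 = 0.8665/0.5390 = 1.61 h.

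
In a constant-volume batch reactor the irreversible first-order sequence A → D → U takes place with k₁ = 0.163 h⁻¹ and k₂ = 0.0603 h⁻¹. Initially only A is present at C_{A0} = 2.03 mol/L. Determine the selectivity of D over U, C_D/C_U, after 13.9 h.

Solving the coupled first-order balances gives C_D(t) = [k₁/(k₂−k₁)]·C_{A0}·(e^(−k₁t) − e^(−k₂t)).
e^(−k₁t) = e^(−0.163×13.9) = e^(−2.266) = 0.1038; e^(−k₂t) = e^(−0.8382) = 0.4325.
C_D = 0.163×2.03/(0.0603−0.163) × (0.1038−0.4325) = (-3.222)×(-0.3287) = 1.059 mol/L.
C_A = C_{A0}e^(−k₁t) = 0.2106 mol/L, so C_U = C_{A0}−C_A−C_D = 0.7602 mol/L; C_D/C_U = 1.39.

1.39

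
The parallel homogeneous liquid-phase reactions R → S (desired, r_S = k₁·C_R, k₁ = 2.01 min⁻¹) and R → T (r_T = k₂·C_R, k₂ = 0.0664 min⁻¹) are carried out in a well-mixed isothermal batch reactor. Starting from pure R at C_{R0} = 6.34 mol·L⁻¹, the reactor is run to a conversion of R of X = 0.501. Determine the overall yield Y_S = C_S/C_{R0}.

C_R = C_{R0}(1−X) = 3.164 mol·L⁻¹.
Both paths are first order in R, so the instantaneous fraction to S is constant: dC_S/d(−C_R) = k₁/(k₁+k₂) = 0.9680.
C_S = 0.9680·(C_{R0}−C_R) = 0.9680×3.176 = 3.07 mol·L⁻¹.
Y_S = C_S/C_{R0} = 3.075/6.34 = 0.485.

0.485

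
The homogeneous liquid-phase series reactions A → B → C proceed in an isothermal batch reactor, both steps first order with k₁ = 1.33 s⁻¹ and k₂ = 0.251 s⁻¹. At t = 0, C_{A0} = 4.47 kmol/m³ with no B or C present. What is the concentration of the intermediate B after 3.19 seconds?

2.39 kmol/m³

The intermediate concentration in a first-order A→B→C sequence is C_B = k₁C_{A0}(e^(−k₁t) − e^(−k₂t))/(k₂−k₁).
e^(−k₁t) = e^(−1.33×3.19) = e^(−4.243) = 0.01437; e^(−k₂t) = e^(−0.8007) = 0.4490.
C_B = 1.33×4.47/(0.251−1.33) × (0.01437−0.4490) = (-5.510)×(-0.4347) = 2.395 kmol/m³.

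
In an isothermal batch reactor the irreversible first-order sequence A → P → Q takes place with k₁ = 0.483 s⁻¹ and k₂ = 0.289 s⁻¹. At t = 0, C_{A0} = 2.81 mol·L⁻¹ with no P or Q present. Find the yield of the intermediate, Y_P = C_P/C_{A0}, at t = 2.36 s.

Solving the coupled first-order balances gives C_P(t) = [k₁/(k₂−k₁)]·C_{A0}·(e^(−k₁t) − e^(−k₂t)).
e^(−k₁t) = e^(−0.483×2.36) = e^(−1.140) = 0.3199; e^(−k₂t) = e^(−0.6820) = 0.5056.
C_P = 0.483×2.81/(0.289−0.483) × (0.3199−0.5056) = (-6.996)×(-0.1857) = 1.299 mol·L⁻¹.
Y_P = C_P/C_{A0} = 1.299/2.81 = 0.462.

0.462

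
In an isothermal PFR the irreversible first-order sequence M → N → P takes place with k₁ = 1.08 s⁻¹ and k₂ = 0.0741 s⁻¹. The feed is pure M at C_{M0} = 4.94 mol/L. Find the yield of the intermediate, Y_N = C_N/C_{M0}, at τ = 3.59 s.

0.801

The intermediate concentration in a first-order A→B→C sequence is C_N = k₁C_{M0}(e^(−k₁τ) − e^(−k₂τ))/(k₂−k₁).
e^(−k₁τ) = e^(−1.08×3.59) = e^(−3.877) = 0.02071; e^(−k₂τ) = e^(−0.2660) = 0.7664.
C_N = 1.08×4.94/(0.0741−1.08) × (0.02071−0.7664) = (-5.304)×(-0.7457) = 3.955 mol/L.
Y_N = C_N/C_{M0} = 3.955/4.94 = 0.801.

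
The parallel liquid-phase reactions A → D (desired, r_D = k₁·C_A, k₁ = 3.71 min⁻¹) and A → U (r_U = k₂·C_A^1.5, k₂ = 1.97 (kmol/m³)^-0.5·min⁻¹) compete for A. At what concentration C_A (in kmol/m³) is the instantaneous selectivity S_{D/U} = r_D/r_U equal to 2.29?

0.676 kmol/m³

S_{D/U} = (k₁/k₂)·C_A^-0.5 ⇒ C_A = (S·k₂/k₁)^(-2).
= (2.29×1.97/3.71)^(-2) = (1.216)^(-2) = 0.676 kmol/m³.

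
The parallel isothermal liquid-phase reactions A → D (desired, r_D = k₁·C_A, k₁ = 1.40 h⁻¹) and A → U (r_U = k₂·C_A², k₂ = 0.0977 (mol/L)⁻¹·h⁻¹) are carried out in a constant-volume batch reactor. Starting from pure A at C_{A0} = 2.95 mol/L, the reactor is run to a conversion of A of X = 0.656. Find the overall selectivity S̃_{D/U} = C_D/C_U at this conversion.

7.30

C_A = C_{A0}(1−X) = 1.015 mol/L.
Along a PFR/batch, dC_D/dC_A = −r_D/(r_D+r_U) = −k₁/(k₁+k₂·C_A).
Integrating from C_{A0} to C_A: C_D = (1.40/0.0977)·ln[(1.40+0.0977·2.95)/(1.40+0.0977·1.01)] = 14.33·ln(1.688/1.499) = 1.702 mol/L.
C_U = (C_{A0}−C_A)−C_D = 0.2332 mol/L; S̃_{D/U} = 1.702/0.2332 = 7.30.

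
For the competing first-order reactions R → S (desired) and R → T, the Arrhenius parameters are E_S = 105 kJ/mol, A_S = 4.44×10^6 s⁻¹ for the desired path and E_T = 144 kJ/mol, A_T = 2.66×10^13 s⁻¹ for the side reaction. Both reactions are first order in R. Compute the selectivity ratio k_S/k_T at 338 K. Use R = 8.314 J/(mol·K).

Since both paths have the same order in R, the concentration cancels and S_{S/T} = k_S/k_T = (A_S/A_T)·exp[(E_T−E_S)/(RT)].
(E_T−E_S)/(RT) = (144−105)×10³/(8.314×338) = 39000/2810 = 13.88.
k_S/k_T = (4.44×10^6/2.66×10^13)·exp(13.88) = 1.669×10^-7 × 1.065×10^6 = 0.178.

0.178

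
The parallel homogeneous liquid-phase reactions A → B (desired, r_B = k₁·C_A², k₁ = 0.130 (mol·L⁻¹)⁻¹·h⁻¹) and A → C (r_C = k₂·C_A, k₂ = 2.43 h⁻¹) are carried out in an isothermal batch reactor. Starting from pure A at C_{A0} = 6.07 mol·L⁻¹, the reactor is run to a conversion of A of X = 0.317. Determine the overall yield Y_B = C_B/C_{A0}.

C_A = C_{A0}(1−X) = 4.146 mol·L⁻¹.
Along a PFR/batch, dC_C/dC_A = −r_C/(r_B+r_C) = −k₂/(k₂+k₁·C_A).
Integrating from C_{A0} to C_A: C_C = (2.43/0.130)·ln[(2.43+0.130·6.07)/(2.43+0.130·4.15)] = 18.69·ln(3.219/2.969) = 1.512 mol·L⁻¹.
Then C_B = (C_{A0}−C_A) − C_C = 1.924 − 1.512 = 0.4121 mol·L⁻¹.
Y_B = C_B/C_{A0} = 0.4121/6.07 = 0.0679.

0.0679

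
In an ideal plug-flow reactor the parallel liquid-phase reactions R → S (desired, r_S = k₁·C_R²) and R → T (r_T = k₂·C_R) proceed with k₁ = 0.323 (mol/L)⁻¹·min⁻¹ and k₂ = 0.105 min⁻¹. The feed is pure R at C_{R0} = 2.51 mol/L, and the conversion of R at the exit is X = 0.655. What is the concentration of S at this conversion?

C_R = C_{R0}(1−X) = 0.8659 mol/L.
Along a PFR/batch, dC_T/dC_R = −r_T/(r_S+r_T) = −k₂/(k₂+k₁·C_R).
Integrating from C_{R0} to C_R: C_T = (0.105/0.323)·ln[(0.105+0.323·2.51)/(0.105+0.323·0.866)] = 0.3251·ln(0.9157/0.3847) = 0.2819 mol/L.
Then C_S = (C_{R0}−C_R) − C_T = 1.644 − 0.2819 = 1.362 mol/L.

1.36 mol/L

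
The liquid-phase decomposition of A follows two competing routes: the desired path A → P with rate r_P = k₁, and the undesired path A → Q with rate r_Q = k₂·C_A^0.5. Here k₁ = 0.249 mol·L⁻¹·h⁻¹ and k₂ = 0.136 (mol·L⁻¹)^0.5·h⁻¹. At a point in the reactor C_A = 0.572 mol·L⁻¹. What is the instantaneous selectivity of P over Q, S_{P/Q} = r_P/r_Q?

2.42

S_{P/Q} = r_P/r_Q = (k₁)/(k₂·C_A^0.5) = (k₁/k₂)·C_A^-0.5.
= (0.249) / (0.136×0.5720^0.5) = 0.2490/0.1029 = 2.42.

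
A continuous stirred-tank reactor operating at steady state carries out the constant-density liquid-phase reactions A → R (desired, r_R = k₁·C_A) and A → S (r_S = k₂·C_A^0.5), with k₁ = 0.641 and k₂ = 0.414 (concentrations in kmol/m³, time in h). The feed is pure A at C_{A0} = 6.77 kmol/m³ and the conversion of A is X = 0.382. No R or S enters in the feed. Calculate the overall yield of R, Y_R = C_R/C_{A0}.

0.290

Exit C_A = C_{A0}(1−X) = 6.77×0.618 = 4.184 kmol/m³.
In a CSTR the entire volume is at exit conditions, so r_R = 0.641×4.184 = 2.682 and r_S = 0.414×4.184^0.5 = 0.8468.
Fraction of consumed A going to R: r_R/(r_R+r_S) = 0.7600.
C_R = 0.7600·C_{A0}·X = 0.7600×6.77×0.382 = 1.97 kmol/m³; Y_R = C_R/C_{A0} = 0.290.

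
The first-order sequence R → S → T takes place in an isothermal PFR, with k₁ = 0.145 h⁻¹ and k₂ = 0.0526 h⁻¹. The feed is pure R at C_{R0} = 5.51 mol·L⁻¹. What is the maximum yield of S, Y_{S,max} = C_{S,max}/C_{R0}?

0.561

At the optimum, C_{S,max}/C_{R0} = (k₁/k₂)^[k₂/(k₂−k₁)].
= (0.145/0.0526)^(0.0526/(0.0526−0.145)) = (2.757)^(-0.5693) = 0.5614.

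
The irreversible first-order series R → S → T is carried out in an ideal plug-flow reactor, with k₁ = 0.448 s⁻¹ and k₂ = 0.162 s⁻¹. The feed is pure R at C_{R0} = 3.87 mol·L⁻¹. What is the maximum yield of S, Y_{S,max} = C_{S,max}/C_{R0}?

0.562

At the optimum, C_{S,max}/C_{R0} = (k₁/k₂)^[k₂/(k₂−k₁)].
= (0.448/0.162)^(0.162/(0.162−0.448)) = (2.765)^(-0.5664) = 0.5620.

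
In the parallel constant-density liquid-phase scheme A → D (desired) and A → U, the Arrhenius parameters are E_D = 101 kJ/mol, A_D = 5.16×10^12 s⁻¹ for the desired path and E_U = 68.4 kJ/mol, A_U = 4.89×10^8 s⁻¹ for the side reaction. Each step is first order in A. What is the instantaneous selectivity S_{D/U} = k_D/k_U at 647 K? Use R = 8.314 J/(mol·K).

Since both paths have the same order in A, the concentration cancels and S_{D/U} = k_D/k_U = (A_D/A_U)·exp[(E_U−E_D)/(RT)].
(E_U−E_D)/(RT) = (68.4−101)×10³/(8.314×647) = -32600/5379 = -6.060.
k_D/k_U = (5.16×10^12/4.89×10^8)·exp(-6.060) = 10552 × 0.002333 = 24.6.

24.6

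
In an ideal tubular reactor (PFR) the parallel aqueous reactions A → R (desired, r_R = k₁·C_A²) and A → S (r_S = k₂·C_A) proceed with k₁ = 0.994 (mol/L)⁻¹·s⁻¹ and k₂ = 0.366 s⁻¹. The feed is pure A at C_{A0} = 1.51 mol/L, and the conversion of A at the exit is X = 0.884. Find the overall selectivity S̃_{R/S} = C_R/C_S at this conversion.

C_A = C_{A0}(1−X) = 0.1752 mol/L.
Along a PFR/batch, dC_S/dC_A = −r_S/(r_R+r_S) = −k₂/(k₂+k₁·C_A).
Integrating from C_{A0} to C_A: C_S = (0.366/0.994)·ln[(0.366+0.994·1.51)/(0.366+0.994·0.175)] = 0.3682·ln(1.867/0.5401) = 0.4567 mol/L.
Then C_R = (C_{A0}−C_A) − C_S = 1.335 − 0.4567 = 0.8782 mol/L.
S̃_{R/S} = C_R/C_S = 0.8782/0.4567 = 1.92.

1.92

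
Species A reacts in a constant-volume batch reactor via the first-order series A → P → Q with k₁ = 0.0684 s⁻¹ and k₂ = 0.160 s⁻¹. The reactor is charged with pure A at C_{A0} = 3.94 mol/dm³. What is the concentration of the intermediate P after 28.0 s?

0.400 mol/dm³

For first-order series with pure A initially, C_P(t) = k₁C_{A0}/(k₂−k₁)·(e^(−k₁t) − e^(−k₂t)).
e^(−k₁t) = e^(−0.0684×28.0) = e^(−1.915) = 0.1473; e^(−k₂t) = e^(−4.480) = 0.01133.
C_P = 0.0684×3.94/(0.160−0.0684) × (0.1473−0.01133) = 2.942×0.1360 = 0.4001 mol/dm³.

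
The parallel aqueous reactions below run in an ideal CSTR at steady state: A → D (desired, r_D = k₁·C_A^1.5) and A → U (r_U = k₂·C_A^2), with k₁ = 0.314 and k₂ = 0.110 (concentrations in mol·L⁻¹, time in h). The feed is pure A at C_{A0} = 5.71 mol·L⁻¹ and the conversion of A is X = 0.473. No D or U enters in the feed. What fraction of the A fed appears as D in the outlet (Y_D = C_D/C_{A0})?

Exit C_A = C_{A0}(1−X) = 5.71×0.527 = 3.009 mol·L⁻¹.
In a CSTR the entire volume is at exit conditions, so r_D = 0.314×3.009^1.5 = 1.639 and r_U = 0.110×3.009^2 = 0.9961.
Fraction of consumed A going to D: r_D/(r_D+r_U) = 0.6220.
C_D = 0.6220·C_{A0}·X = 0.6220×5.71×0.473 = 1.68 mol·L⁻¹; Y_D = C_D/C_{A0} = 0.294.

0.294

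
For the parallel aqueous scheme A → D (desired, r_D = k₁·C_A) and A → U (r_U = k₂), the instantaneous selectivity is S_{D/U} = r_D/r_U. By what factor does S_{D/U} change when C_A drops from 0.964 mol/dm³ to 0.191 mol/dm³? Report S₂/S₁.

0.198

S_{D/U} = (k₁/k₂)·C_A, so S₂/S₁ = (C_{A,2}/C_{A,1}).
= 0.191/0.964 = 0.198.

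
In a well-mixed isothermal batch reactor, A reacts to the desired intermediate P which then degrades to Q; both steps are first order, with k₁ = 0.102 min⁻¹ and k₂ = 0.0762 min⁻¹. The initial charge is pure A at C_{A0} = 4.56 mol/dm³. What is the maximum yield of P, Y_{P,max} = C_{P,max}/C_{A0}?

At the optimum, C_{P,max}/C_{A0} = (k₁/k₂)^[k₂/(k₂−k₁)].
= (0.102/0.0762)^(0.0762/(0.0762−0.102)) = (1.339)^(-2.953) = 0.4226.

0.423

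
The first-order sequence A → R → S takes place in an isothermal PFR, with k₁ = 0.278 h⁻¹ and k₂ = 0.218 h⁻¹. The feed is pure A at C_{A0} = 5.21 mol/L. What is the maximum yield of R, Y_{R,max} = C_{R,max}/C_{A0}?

0.413

At the optimum, C_{R,max}/C_{A0} = (k₁/k₂)^[k₂/(k₂−k₁)].
= (0.278/0.218)^(0.218/(0.218−0.278)) = (1.275)^(-3.633) = 0.4134.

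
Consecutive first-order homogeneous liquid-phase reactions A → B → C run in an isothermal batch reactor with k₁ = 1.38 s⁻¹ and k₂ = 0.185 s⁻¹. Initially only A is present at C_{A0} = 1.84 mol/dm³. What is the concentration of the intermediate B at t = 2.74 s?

1.23 mol/dm³

For first-order series with pure A initially, C_B(t) = k₁C_{A0}/(k₂−k₁)·(e^(−k₁t) − e^(−k₂t)).
e^(−k₁t) = e^(−1.38×2.74) = e^(−3.781) = 0.02280; e^(−k₂t) = e^(−0.5069) = 0.6024.
C_B = 1.38×1.84/(0.185−1.38) × (0.02280−0.6024) = (-2.125)×(-0.5796) = 1.231 mol/dm³.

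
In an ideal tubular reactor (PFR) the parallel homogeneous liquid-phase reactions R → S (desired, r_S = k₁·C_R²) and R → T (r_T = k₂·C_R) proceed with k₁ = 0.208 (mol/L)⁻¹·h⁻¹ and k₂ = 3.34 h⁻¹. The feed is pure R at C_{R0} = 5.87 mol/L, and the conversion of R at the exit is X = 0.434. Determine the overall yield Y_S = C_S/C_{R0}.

C_R = C_{R0}(1−X) = 3.322 mol/L.
Along a PFR/batch, dC_T/dC_R = −r_T/(r_S+r_T) = −k₂/(k₂+k₁·C_R).
Integrating from C_{R0} to C_R: C_T = (3.34/0.208)·ln[(3.34+0.208·5.87)/(3.34+0.208·3.32)] = 16.06·ln(4.561/4.031) = 1.983 mol/L.
Then C_S = (C_{R0}−C_R) − C_T = 2.548 − 1.983 = 0.5644 mol/L.
Y_S = C_S/C_{R0} = 0.5644/5.87 = 0.0962.

0.0962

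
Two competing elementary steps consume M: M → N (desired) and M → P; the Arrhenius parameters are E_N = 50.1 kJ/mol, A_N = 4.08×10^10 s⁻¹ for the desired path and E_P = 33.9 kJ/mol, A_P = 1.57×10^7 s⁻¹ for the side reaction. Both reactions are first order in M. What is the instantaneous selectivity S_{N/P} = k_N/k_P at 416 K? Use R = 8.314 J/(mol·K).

24.0

k_N/k_P = (A_N/A_P)·exp[−(E_N−E_P)/(RT)] = (A_N/A_P)·exp[(E_P−E_N)/(RT)].
(E_P−E_N)/(RT) = (33.9−50.1)×10³/(8.314×416) = -16200/3459 = -4.684.
k_N/k_P = (4.08×10^10/1.57×10^7)·exp(-4.684) = 2599 × 0.009242 = 24.0.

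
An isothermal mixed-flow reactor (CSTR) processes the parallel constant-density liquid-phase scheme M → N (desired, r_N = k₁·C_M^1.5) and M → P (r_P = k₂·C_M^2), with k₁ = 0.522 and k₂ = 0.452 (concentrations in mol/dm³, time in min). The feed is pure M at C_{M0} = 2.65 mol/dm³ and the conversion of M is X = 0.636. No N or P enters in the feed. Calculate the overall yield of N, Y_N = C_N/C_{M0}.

Exit C_M = C_{M0}(1−X) = 2.65×0.364 = 0.9646 mol/dm³.
Rates in a CSTR are evaluated at the outlet concentration: r_N = 0.522×0.9646^1.5 = 0.4945, r_P = 0.452×0.9646^2 = 0.4206.
Fraction of consumed M going to N: r_N/(r_N+r_P) = 0.5404.
C_N = 0.5404·C_{M0}·X = 0.5404×2.65×0.636 = 0.911 mol/dm³; Y_N = C_N/C_{M0} = 0.344.

0.344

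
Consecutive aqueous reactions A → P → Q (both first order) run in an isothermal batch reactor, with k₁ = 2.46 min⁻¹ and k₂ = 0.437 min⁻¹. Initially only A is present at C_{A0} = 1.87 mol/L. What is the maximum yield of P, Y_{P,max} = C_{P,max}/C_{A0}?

For a first-order series the maximum intermediate yield is C_{P,max}/C_{A0} = (k₁/k₂)^[k₂/(k₂−k₁)].
= (2.46/0.437)^(0.437/(0.437−2.46)) = (5.629)^(-0.2160) = 0.6885.

0.688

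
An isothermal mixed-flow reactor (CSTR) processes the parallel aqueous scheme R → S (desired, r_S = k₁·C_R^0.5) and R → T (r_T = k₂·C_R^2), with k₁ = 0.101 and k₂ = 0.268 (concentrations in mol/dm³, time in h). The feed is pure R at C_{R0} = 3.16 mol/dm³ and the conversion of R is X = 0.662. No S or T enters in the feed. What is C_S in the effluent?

0.532 mol/dm³

Exit C_R = C_{R0}(1−X) = 3.16×0.338 = 1.068 mol/dm³.
A CSTR operates uniformly at the exit composition, giving r_S = 0.1044 and r_T = 0.3057 (each k·C_R^n at C_R = 1.068).
Fraction of consumed R going to S: r_S/(r_S+r_T) = 0.2545.
C_S = 0.2545·C_{R0}·X = 0.2545×3.16×0.662 = 0.532 mol/dm³.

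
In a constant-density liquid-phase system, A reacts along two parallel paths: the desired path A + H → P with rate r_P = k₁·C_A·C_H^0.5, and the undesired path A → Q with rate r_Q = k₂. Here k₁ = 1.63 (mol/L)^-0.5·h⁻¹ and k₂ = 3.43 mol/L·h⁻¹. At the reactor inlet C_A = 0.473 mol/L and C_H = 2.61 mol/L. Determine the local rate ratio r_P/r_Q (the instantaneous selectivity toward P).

0.363

S_{P/Q} = r_P/r_Q = (k₁·C_A·C_H^0.5)/(k₂) = (k₁/k₂)·C_A·C_H^0.5.
= (1.63×0.4730×2.610^0.5) / (3.43) = 1.246/3.430 = 0.363.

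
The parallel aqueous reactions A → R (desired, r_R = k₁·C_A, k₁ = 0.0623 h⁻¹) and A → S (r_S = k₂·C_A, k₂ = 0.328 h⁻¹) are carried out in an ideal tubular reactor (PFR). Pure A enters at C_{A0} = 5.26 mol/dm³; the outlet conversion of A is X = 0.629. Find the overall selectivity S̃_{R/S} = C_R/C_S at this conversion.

C_A = C_{A0}(1−X) = 1.951 mol/dm³.
Both paths are first order in A, so the instantaneous fraction to R is constant: dC_R/d(−C_A) = k₁/(k₁+k₂) = 0.1596.
C_R = 0.1596·(C_{A0}−C_A) = 0.1596×3.309 = 0.528 mol/dm³.
C_S = (C_{A0}−C_A)−C_R = 2.780 mol/dm³; S̃_{R/S} = 0.5281/2.780 = 0.190.

0.190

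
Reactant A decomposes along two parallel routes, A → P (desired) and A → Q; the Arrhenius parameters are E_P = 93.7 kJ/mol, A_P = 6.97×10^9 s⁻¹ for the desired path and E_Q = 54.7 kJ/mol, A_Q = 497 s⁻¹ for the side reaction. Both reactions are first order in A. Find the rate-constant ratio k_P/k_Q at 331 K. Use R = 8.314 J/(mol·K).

9.82

With equal orders, S_{P/Q} = k_P/k_Q = (A_P/A_Q)·exp[(E_Q−E_P)/(RT)].
(E_Q−E_P)/(RT) = (54.7−93.7)×10³/(8.314×331) = -39000/2752 = -14.17.
k_P/k_Q = (6.97×10^9/497)·exp(-14.17) = 1.402×10^7 × 7.002×10^-7 = 9.82.
Since E_P > E_Q, raising the temperature improves selectivity toward P.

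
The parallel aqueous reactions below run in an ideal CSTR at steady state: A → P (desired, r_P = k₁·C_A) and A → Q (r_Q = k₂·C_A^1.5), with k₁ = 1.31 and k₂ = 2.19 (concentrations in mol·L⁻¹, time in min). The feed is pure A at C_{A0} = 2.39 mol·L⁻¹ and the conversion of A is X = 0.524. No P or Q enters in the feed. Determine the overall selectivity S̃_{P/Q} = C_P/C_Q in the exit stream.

Exit C_A = C_{A0}(1−X) = 2.39×0.476 = 1.138 mol·L⁻¹.
Rates in a CSTR are evaluated at the outlet concentration: r_P = 1.31×1.138 = 1.490, r_Q = 2.19×1.138^1.5 = 2.657.
Overall selectivity = C_P/C_Q = r_Pτ/(r_Qτ) = r_P/r_Q = 0.561.

0.561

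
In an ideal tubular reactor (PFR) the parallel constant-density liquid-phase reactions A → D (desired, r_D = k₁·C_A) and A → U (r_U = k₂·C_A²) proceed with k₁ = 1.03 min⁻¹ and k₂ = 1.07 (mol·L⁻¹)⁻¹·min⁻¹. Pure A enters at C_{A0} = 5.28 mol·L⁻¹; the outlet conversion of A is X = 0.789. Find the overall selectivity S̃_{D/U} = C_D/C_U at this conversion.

C_A = C_{A0}(1−X) = 1.114 mol·L⁻¹.
Along a PFR/batch, dC_D/dC_A = −r_D/(r_D+r_U) = −k₁/(k₁+k₂·C_A).
Integrating from C_{A0} to C_A: C_D = (1.03/1.07)·ln[(1.03+1.07·5.28)/(1.03+1.07·1.11)] = 0.9626·ln(6.680/2.222) = 1.059 mol·L⁻¹.
C_U = (C_{A0}−C_A)−C_D = 3.106 mol·L⁻¹; S̃_{D/U} = 1.059/3.106 = 0.341.

0.341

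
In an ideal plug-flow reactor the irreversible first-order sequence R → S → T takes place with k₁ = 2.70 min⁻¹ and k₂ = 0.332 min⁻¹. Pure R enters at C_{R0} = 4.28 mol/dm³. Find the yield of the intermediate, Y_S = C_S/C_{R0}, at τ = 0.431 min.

0.632

Solving the coupled first-order balances gives C_S(τ) = [k₁/(k₂−k₁)]·C_{R0}·(e^(−k₁τ) − e^(−k₂τ)).
e^(−k₁τ) = e^(−2.70×0.431) = e^(−1.164) = 0.3123; e^(−k₂τ) = e^(−0.1431) = 0.8667.
C_S = 2.70×4.28/(0.332−2.70) × (0.3123−0.8667) = (-4.880)×(-0.5543) = 2.705 mol/dm³.
Y_S = C_S/C_{R0} = 2.705/4.28 = 0.632.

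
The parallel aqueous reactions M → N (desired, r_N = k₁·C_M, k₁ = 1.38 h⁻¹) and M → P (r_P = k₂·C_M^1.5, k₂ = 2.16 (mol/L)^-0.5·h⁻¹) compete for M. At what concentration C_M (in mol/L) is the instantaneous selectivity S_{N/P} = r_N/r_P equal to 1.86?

S_{N/P} = (k₁/k₂)·C_M^-0.5 ⇒ C_M = (S·k₂/k₁)^(-2).
= (1.86×2.16/1.38)^(-2) = (2.911)^(-2) = 0.118 mol/L.

0.118 mol/L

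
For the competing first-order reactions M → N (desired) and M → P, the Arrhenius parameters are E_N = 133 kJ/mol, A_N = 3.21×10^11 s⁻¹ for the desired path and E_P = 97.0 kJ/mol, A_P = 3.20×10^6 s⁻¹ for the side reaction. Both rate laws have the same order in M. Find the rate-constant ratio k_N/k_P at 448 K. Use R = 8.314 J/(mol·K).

k_N/k_P = (A_N/A_P)·exp[−(E_N−E_P)/(RT)] = (A_N/A_P)·exp[(E_P−E_N)/(RT)].
(E_P−E_N)/(RT) = (97.0−133)×10³/(8.314×448) = -36000/3725 = -9.665.
k_N/k_P = (3.21×10^11/3.20×10^6)·exp(-9.665) = 1.003×10^5 × 6.345×10^-5 = 6.36.

6.36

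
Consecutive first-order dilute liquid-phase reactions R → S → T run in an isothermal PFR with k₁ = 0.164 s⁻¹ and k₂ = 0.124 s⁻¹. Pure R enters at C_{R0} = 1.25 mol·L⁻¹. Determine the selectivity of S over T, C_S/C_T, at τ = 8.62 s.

1.19

The intermediate concentration in a first-order A→B→C sequence is C_S = k₁C_{R0}(e^(−k₁τ) − e^(−k₂τ))/(k₂−k₁).
e^(−k₁τ) = e^(−0.164×8.62) = e^(−1.414) = 0.2432; e^(−k₂τ) = e^(−1.069) = 0.3434.
C_S = 0.164×1.25/(0.124−0.164) × (0.2432−0.3434) = (-5.125)×(-0.1001) = 0.5133 mol·L⁻¹.
C_R = C_{R0}e^(−k₁τ) = 0.3041 mol·L⁻¹, so C_T = C_{R0}−C_R−C_S = 0.4327 mol·L⁻¹; C_S/C_T = 1.19.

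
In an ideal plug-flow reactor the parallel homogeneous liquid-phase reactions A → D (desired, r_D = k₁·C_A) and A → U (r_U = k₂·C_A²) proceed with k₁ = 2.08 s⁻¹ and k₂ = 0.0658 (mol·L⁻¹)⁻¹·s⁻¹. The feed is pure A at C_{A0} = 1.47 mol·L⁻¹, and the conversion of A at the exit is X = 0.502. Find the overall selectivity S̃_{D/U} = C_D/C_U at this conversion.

C_A = C_{A0}(1−X) = 0.7321 mol·L⁻¹.
Along a PFR/batch, dC_D/dC_A = −r_D/(r_D+r_U) = −k₁/(k₁+k₂·C_A).
Integrating from C_{A0} to C_A: C_D = (2.08/0.0658)·ln[(2.08+0.0658·1.47)/(2.08+0.0658·0.732)] = 31.61·ln(2.177/2.128) = 0.7131 mol·L⁻¹.
C_U = (C_{A0}−C_A)−C_D = 0.02481 mol·L⁻¹; S̃_{D/U} = 0.7131/0.02481 = 28.7.

28.7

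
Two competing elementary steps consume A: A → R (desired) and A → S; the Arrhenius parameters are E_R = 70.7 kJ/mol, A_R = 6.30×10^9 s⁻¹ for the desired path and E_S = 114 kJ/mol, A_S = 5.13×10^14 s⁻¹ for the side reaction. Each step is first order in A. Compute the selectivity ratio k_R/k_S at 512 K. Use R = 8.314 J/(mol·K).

Since both paths have the same order in A, the concentration cancels and S_{R/S} = k_R/k_S = (A_R/A_S)·exp[(E_S−E_R)/(RT)].
(E_S−E_R)/(RT) = (114−70.7)×10³/(8.314×512) = 43300/4257 = 10.17.
k_R/k_S = (6.30×10^9/5.13×10^14)·exp(10.17) = 1.228×10^-5 × 26161 = 0.321.

0.321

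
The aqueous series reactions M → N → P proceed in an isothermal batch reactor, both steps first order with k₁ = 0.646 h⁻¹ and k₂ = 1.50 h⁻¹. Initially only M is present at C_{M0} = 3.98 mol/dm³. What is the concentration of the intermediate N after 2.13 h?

The intermediate concentration in a first-order A→B→C sequence is C_N = k₁C_{M0}(e^(−k₁t) − e^(−k₂t))/(k₂−k₁).
e^(−k₁t) = e^(−0.646×2.13) = e^(−1.376) = 0.2526; e^(−k₂t) = e^(−3.195) = 0.04097.
C_N = 0.646×3.98/(1.50−0.646) × (0.2526−0.04097) = 3.011×0.2116 = 0.6371 mol/dm³.

0.637 mol/dm³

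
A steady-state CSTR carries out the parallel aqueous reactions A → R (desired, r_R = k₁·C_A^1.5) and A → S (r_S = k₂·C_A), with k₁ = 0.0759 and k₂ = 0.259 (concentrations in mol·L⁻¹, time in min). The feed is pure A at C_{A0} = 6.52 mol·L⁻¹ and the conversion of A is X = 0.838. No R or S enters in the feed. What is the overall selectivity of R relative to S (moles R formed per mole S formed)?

Exit C_A = C_{A0}(1−X) = 6.52×0.162 = 1.056 mol·L⁻¹.
In a CSTR the entire volume is at exit conditions, so r_R = 0.0759×1.056^1.5 = 0.08239 and r_S = 0.259×1.056 = 0.2736.
Overall selectivity = C_R/C_S = r_Rτ/(r_Sτ) = r_R/r_S = 0.301.

0.301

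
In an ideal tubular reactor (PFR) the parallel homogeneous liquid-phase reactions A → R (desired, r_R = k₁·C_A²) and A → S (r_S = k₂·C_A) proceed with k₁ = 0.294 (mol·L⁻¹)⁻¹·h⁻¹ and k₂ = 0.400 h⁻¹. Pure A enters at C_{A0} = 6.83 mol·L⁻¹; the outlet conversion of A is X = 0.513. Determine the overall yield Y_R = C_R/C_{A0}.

C_A = C_{A0}(1−X) = 3.326 mol·L⁻¹.
Along a PFR/batch, dC_S/dC_A = −r_S/(r_R+r_S) = −k₂/(k₂+k₁·C_A).
Integrating from C_{A0} to C_A: C_S = (0.400/0.294)·ln[(0.400+0.294·6.83)/(0.400+0.294·3.33)] = 1.361·ln(2.408/1.378) = 0.7595 mol·L⁻¹.
Then C_R = (C_{A0}−C_A) − C_S = 3.504 − 0.7595 = 2.744 mol·L⁻¹.
Y_R = C_R/C_{A0} = 2.744/6.83 = 0.402.

0.402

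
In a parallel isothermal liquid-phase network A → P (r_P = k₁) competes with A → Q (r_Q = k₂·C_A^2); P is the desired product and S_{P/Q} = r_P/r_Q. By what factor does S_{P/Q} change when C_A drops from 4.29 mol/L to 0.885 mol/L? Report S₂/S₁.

S_{P/Q} = (k₁/k₂)·C_A^-2, so S₂/S₁ = (C_{A,2}/C_{A,1})^-2.
= (0.885/4.29)^(-2) = (0.2063)^(-2) = 23.5.

23.5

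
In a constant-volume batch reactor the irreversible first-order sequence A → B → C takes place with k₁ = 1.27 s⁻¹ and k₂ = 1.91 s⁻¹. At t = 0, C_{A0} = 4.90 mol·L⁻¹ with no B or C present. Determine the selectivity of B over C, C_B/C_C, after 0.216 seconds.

For first-order series with pure A initially, C_B(t) = k₁C_{A0}/(k₂−k₁)·(e^(−k₁t) − e^(−k₂t)).
e^(−k₁t) = e^(−1.27×0.216) = e^(−0.2743) = 0.7601; e^(−k₂t) = e^(−0.4126) = 0.6620.
C_B = 1.27×4.90/(1.91−1.27) × (0.7601−0.6620) = 9.723×0.09814 = 0.9542 mol·L⁻¹.
C_A = C_{A0}e^(−k₁t) = 3.724 mol·L⁻¹, so C_C = C_{A0}−C_A−C_B = 0.2214 mol·L⁻¹; C_B/C_C = 4.31.

4.31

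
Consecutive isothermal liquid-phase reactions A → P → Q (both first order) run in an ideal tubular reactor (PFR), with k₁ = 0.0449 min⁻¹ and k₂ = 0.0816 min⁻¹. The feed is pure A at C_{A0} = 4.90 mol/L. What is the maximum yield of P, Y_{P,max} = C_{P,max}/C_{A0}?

0.265

Evaluating C_P at τ_opt = ln(k₂/k₁)/(k₂−k₁) gives C_{P,max}/C_{A0} = (k₁/k₂)^[k₂/(k₂−k₁)].
= (0.0449/0.0816)^(0.0816/(0.0816−0.0449)) = (0.5502)^(2.223) = 0.2649.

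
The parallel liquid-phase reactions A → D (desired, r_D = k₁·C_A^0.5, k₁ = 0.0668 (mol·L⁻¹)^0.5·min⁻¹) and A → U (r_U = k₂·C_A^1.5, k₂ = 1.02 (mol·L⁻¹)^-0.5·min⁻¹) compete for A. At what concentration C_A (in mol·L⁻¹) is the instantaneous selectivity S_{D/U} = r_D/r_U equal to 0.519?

S_{D/U} = (k₁/k₂)·C_A⁻¹ ⇒ C_A = (S·k₂/k₁)^(-1).
= (0.519×1.02/0.0668)^(-1) = (7.925)^(-1) = 0.126 mol·L⁻¹.

0.126 mol·L⁻¹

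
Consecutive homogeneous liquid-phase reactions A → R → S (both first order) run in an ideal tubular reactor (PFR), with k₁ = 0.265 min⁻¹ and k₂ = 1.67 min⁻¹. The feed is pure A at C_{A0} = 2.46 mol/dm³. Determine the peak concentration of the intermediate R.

Evaluating C_R at τ_opt = ln(k₂/k₁)/(k₂−k₁) gives C_{R,max}/C_{A0} = (k₁/k₂)^[k₂/(k₂−k₁)].
= (0.265/1.67)^(1.67/(1.67−0.265)) = (0.1587)^(1.189) = 0.1121.
C_{R,max} = 0.1121×2.46 = 0.276 mol/dm³.

0.276 mol/dm³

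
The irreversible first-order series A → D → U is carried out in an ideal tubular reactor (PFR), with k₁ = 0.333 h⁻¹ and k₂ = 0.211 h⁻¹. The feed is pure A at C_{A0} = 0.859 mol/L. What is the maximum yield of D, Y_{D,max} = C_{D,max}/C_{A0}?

For a first-order series the maximum intermediate yield is C_{D,max}/C_{A0} = (k₁/k₂)^[k₂/(k₂−k₁)].
= (0.333/0.211)^(0.211/(0.211−0.333)) = (1.578)^(-1.730) = 0.4542.

0.454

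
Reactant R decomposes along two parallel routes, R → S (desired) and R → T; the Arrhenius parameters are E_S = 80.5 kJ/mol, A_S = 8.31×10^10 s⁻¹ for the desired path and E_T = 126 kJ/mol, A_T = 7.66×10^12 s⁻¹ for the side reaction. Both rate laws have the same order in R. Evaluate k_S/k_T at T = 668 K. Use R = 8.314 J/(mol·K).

With equal orders, S_{S/T} = k_S/k_T = (A_S/A_T)·exp[(E_T−E_S)/(RT)].
(E_T−E_S)/(RT) = (126−80.5)×10³/(8.314×668) = 45500/5554 = 8.193.
k_S/k_T = (8.31×10^10/7.66×10^12)·exp(8.193) = 0.01085 × 3614 = 39.2.

39.2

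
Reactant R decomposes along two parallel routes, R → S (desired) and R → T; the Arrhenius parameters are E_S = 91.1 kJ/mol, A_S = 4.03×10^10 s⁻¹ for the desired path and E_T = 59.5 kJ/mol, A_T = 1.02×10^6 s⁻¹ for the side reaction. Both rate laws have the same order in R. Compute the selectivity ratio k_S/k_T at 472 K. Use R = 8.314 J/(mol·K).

k_S/k_T = (A_S/A_T)·exp[−(E_S−E_T)/(RT)] = (A_S/A_T)·exp[(E_T−E_S)/(RT)].
(E_T−E_S)/(RT) = (59.5−91.1)×10³/(8.314×472) = -31600/3924 = -8.053.
k_S/k_T = (4.03×10^10/1.02×10^6)·exp(-8.053) = 39510 × 3.183×10^-4 = 12.6.

12.6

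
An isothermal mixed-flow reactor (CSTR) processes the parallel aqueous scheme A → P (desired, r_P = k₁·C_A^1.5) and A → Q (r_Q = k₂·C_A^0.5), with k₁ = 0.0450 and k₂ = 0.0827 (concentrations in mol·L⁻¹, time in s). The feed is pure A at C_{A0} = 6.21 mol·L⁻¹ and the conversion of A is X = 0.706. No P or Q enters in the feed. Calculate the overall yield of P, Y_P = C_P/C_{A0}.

0.352

Exit C_A = C_{A0}(1−X) = 6.21×0.294 = 1.826 mol·L⁻¹.
In a CSTR the entire volume is at exit conditions, so r_P = 0.0450×1.826^1.5 = 0.1110 and r_Q = 0.0827×1.826^0.5 = 0.1117.
Fraction of consumed A going to P: r_P/(r_P+r_Q) = 0.4984.
C_P = 0.4984·C_{A0}·X = 0.4984×6.21×0.706 = 2.18 mol·L⁻¹; Y_P = C_P/C_{A0} = 0.352.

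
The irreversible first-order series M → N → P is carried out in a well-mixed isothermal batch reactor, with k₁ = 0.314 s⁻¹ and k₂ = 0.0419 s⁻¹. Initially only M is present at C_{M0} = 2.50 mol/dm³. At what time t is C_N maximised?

7.40 s

Setting dC_N/dt = 0 gives t_opt = ln(k₂/k₁)/(k₂−k₁).
= ln(0.0419/0.314)/(0.0419−0.314) = ln(0.1334)/-0.2721 = -2.014/-0.2721 = 7.40 s.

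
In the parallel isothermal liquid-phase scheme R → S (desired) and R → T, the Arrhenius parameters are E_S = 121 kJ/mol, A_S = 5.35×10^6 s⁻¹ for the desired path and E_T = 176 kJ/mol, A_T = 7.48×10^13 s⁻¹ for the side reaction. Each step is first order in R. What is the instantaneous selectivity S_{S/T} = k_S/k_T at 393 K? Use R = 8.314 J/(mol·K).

1.46

k_S/k_T = (A_S/A_T)·exp[−(E_S−E_T)/(RT)] = (A_S/A_T)·exp[(E_T−E_S)/(RT)].
(E_T−E_S)/(RT) = (176−121)×10³/(8.314×393) = 55000/3267 = 16.83.
k_S/k_T = (5.35×10^6/7.48×10^13)·exp(16.83) = 7.152×10^-8 × 2.044×10^7 = 1.46.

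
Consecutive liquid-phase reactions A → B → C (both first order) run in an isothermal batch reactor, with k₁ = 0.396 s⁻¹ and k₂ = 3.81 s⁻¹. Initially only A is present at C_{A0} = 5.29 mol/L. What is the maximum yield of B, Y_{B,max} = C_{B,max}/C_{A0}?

At the optimum, C_{B,max}/C_{A0} = (k₁/k₂)^[k₂/(k₂−k₁)].
= (0.396/3.81)^(3.81/(3.81−0.396)) = (0.1039)^(1.116) = 0.07993.

0.0799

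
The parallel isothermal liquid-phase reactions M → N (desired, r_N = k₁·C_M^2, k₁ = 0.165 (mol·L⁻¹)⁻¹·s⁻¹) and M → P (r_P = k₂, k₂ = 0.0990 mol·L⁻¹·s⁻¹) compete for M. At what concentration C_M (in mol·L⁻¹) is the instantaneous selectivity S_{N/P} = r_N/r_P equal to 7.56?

2.13 mol·L⁻¹

S_{N/P} = (k₁/k₂)·C_M^2 ⇒ C_M = (S·k₂/k₁)^(0.5).
= (7.56×0.0990/0.165)^(0.5) = (4.536)^(0.5) = 2.13 mol·L⁻¹.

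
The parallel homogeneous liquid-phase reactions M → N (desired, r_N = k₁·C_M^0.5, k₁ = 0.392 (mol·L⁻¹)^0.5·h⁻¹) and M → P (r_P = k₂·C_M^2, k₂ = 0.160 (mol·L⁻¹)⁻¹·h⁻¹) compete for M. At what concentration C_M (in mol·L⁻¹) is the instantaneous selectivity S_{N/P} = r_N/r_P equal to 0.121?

7.43 mol·L⁻¹

S_{N/P} = (k₁/k₂)·C_M^-1.5 ⇒ C_M = (S·k₂/k₁)^(1/(-1.5)).
= (0.121×0.160/0.392)^(-0.6667) = (0.04939)^(-0.6667) = 7.43 mol·L⁻¹.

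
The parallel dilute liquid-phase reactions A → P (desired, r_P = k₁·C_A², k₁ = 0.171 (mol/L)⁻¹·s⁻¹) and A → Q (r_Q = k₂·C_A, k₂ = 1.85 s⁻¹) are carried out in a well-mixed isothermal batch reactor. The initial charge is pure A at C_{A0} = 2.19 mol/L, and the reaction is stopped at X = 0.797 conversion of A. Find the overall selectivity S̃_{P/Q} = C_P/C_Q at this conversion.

0.120

C_A = C_{A0}(1−X) = 0.4446 mol/L.
Along a PFR/batch, dC_Q/dC_A = −r_Q/(r_P+r_Q) = −k₂/(k₂+k₁·C_A).
Integrating from C_{A0} to C_A: C_Q = (1.85/0.171)·ln[(1.85+0.171·2.19)/(1.85+0.171·0.445)] = 10.82·ln(2.224/1.926) = 1.559 mol/L.
Then C_P = (C_{A0}−C_A) − C_Q = 1.745 − 1.559 = 0.1868 mol/L.
S̃_{P/Q} = C_P/C_Q = 0.1868/1.559 = 0.120.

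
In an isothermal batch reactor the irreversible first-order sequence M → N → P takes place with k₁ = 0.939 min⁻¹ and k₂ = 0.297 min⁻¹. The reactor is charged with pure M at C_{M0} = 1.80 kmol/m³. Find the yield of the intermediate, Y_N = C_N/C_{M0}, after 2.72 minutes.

For first-order series with pure M initially, C_N(t) = k₁C_{M0}/(k₂−k₁)·(e^(−k₁t) − e^(−k₂t)).
e^(−k₁t) = e^(−0.939×2.72) = e^(−2.554) = 0.07776; e^(−k₂t) = e^(−0.8078) = 0.4458.
C_N = 0.939×1.80/(0.297−0.939) × (0.07776−0.4458) = (-2.633)×(-0.3681) = 0.9690 kmol/m³.
Y_N = C_N/C_{M0} = 0.9690/1.80 = 0.538.

0.538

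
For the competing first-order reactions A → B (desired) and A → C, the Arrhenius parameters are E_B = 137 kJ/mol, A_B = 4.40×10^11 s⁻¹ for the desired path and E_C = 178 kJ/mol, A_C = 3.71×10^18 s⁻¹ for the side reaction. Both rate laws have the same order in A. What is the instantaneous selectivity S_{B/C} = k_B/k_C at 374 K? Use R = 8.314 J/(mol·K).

k_B/k_C = (A_B/A_C)·exp[−(E_B−E_C)/(RT)] = (A_B/A_C)·exp[(E_C−E_B)/(RT)].
(E_C−E_B)/(RT) = (178−137)×10³/(8.314×374) = 41000/3109 = 13.19.
k_B/k_C = (4.40×10^11/3.71×10^18)·exp(13.19) = 1.186×10^-7 × 5.327×10^5 = 0.0632.

0.0632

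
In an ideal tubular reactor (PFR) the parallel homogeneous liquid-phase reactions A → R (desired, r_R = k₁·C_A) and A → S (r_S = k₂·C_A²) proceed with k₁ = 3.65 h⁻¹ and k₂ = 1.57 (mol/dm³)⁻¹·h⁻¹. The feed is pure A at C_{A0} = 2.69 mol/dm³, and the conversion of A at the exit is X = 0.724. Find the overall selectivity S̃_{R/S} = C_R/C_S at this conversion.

C_A = C_{A0}(1−X) = 0.7424 mol/dm³.
Along a PFR/batch, dC_R/dC_A = −r_R/(r_R+r_S) = −k₁/(k₁+k₂·C_A).
Integrating from C_{A0} to C_A: C_R = (3.65/1.57)·ln[(3.65+1.57·2.69)/(3.65+1.57·0.742)] = 2.325·ln(7.873/4.816) = 1.143 mol/dm³.
C_S = (C_{A0}−C_A)−C_R = 0.8046 mol/dm³; S̃_{R/S} = 1.143/0.8046 = 1.42.

1.42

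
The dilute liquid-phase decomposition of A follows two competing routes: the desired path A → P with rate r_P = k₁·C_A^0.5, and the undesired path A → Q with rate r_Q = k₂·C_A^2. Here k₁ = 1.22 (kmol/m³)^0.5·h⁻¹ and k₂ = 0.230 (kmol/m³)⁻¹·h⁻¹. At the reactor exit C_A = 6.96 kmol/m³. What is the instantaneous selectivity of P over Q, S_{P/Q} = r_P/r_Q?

S_{P/Q} = r_P/r_Q = (k₁·C_A^0.5)/(k₂·C_A^2) = (k₁/k₂)·C_A^-1.5.
= (1.22×6.960^0.5) / (0.230×6.960^2) = 3.219/11.14 = 0.289.

0.289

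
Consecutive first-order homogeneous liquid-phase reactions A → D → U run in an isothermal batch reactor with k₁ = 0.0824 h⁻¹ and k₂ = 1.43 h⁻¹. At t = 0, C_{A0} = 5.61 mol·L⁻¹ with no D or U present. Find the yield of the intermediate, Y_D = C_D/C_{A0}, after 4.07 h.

For first-order series with pure A initially, C_D(t) = k₁C_{A0}/(k₂−k₁)·(e^(−k₁t) − e^(−k₂t)).
e^(−k₁t) = e^(−0.0824×4.07) = e^(−0.3354) = 0.7151; e^(−k₂t) = e^(−5.820) = 0.002967.
C_D = 0.0824×5.61/(1.43−0.0824) × (0.7151−0.002967) = 0.3430×0.7121 = 0.2443 mol·L⁻¹.
Y_D = C_D/C_{A0} = 0.2443/5.61 = 0.0435.

0.0435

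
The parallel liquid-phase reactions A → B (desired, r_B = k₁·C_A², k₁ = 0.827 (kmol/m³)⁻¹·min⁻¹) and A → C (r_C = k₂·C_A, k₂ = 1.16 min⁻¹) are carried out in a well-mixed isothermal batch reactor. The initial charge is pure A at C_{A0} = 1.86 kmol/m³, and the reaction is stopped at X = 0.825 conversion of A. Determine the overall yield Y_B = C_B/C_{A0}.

C_A = C_{A0}(1−X) = 0.3255 kmol/m³.
Along a PFR/batch, dC_C/dC_A = −r_C/(r_B+r_C) = −k₂/(k₂+k₁·C_A).
Integrating from C_{A0} to C_A: C_C = (1.16/0.827)·ln[(1.16+0.827·1.86)/(1.16+0.827·0.326)] = 1.403·ln(2.698/1.429) = 0.8914 kmol/m³.
Then C_B = (C_{A0}−C_A) − C_C = 1.534 − 0.8914 = 0.6431 kmol/m³.
Y_B = C_B/C_{A0} = 0.6431/1.86 = 0.346.

0.346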